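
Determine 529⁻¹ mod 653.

574

Apply the Euclidean algorithm and back-substitute:
653 = 1*529 + 124
529 = 4*124 + 33
124 = 3*33 + 25
33 = 1*25 + 8
25 = 3*8 + 1
8 = 8*1 + 0
gcd(529, 653) = 1, so the inverse exists.
Bézout: 1 = 64*653 − 79*529.
So 529⁻¹ ≡ −79 ≡ 574 (mod 653).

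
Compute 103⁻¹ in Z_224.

87

By the extended Euclidean algorithm:
224 = 2·103 + 18
103 = 5·18 + 13
18 = 1·13 + 5
13 = 2·5 + 3
5 = 1·3 + 2
3 = 1·2 + 1
2 = 2·1 + 0
gcd(103, 224) = 1, so the inverse exists.
Bézout: 1 = −40·224 + 87·103.
So 103⁻¹ ≡ 87 (mod 224).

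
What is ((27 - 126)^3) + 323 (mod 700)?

224

27 - 126 = -99 ≡ 601 (mod 700)
(601)^3 ≡ 601 (mod 700)
601 + 323 = 924 ≡ 224 (mod 700)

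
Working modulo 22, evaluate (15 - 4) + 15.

4

15 - 4 = 11
11 + 15 = 26 ≡ 4 (mod 22)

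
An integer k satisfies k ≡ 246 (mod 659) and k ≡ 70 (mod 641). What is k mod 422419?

369286

659⁻¹ mod 641: 659·463 ≡ 1 (mod 641), so 659⁻¹ ≡ 463.
k = 246 + 659·((70 − 246)·463 mod 641) = 246 + 659·560 = 369286.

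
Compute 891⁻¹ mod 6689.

2057

6689 = 7·891 + 452
891 = 1·452 + 439
452 = 1·439 + 13
439 = 33·13 + 10
13 = 1·10 + 3
10 = 3·3 + 1
3 = 3·1 + 0
gcd(891, 6689) = 1, so the inverse exists.
Bézout: 1 = −274·6689 + 2057·891.
So 891⁻¹ ≡ 2057 (mod 6689).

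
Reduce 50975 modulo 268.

50975 = 190·268 + 55, so 50975 ≡ 55 (mod 268).

55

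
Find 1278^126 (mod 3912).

2856

126 in binary is 1111110, i.e. 126 = 64 + 32 + 16 + 8 + 4 + 2.
1278^1 ≡ 1278 (mod 3912)
1278^2 ≡ 1278^2 = 1633284 ≡ 1980 (mod 3912)
1278^4 ≡ 1980^2 = 3920400 ≡ 576 (mod 3912)
1278^8 ≡ 576^2 = 331776 ≡ 3168 (mod 3912)
1278^16 ≡ 3168^2 = 10036224 ≡ 1944 (mod 3912)
1278^32 ≡ 1944^2 = 3779136 ≡ 144 (mod 3912)
1278^64 ≡ 144^2 = 20736 ≡ 1176 (mod 3912)
1278^126 = 1278^64 * 1278^32 * 1278^16 * 1278^8 * 1278^4 * 1278^2 ≡ 1176 * 144 * 1944 * 3168 * 576 * 1980 (mod 3912).
Accumulate the product:
1176 * 144 = 169344 ≡ 1128
1128 * 1944 = 2192832 ≡ 2112
2112 * 3168 = 6690816 ≡ 1296
1296 * 576 = 746496 ≡ 3216
3216 * 1980 = 6367680 ≡ 2856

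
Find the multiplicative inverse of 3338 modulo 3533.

308

3533 = 1*3338 + 195
3338 = 17*195 + 23
195 = 8*23 + 11
23 = 2*11 + 1
11 = 11*1 + 0
gcd(3338, 3533) = 1, so the inverse exists.
Back-substitute for 1:
1 = 1*23 − 2*11
  = −2*195 + 17*23
  = 17*3338 − 291*195
  = −291*3533 + 308*3338
So 3338⁻¹ ≡ 308 (mod 3533).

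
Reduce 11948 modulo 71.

11948 = 168·71 + 20, so 11948 ≡ 20 (mod 71).

20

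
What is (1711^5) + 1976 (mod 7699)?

2306

(1711)^5 ≡ 330 (mod 7699)
330 + 1976 = 2306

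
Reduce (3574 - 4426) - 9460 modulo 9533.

3574 - 4426 = -852 ≡ 8681 (mod 9533)
8681 - 9460 = -779 ≡ 8754 (mod 9533)

8754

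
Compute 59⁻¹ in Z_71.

65

By the extended Euclidean algorithm:
71 = 1×59 + 12
59 = 4×12 + 11
12 = 1×11 + 1
11 = 11×1 + 0
gcd(59, 71) = 1, so the inverse exists.
Back-substitute for 1:
1 = 1×12 − 1×11
  = −1×59 + 5×12
  = 5×71 − 6×59
So 59⁻¹ ≡ −6 ≡ 65 (mod 71).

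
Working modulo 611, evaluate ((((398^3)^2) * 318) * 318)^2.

256

(398)^3 ≡ 590 (mod 611)
(590)^2 ≡ 441 (mod 611)
441 * 318 = 140238 ≡ 319 (mod 611)
319 * 318 = 101442 ≡ 16 (mod 611)
(16)^2 ≡ 256 (mod 611)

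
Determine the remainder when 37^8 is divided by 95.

1

Using repeated squaring:
37^1 ≡ 37 (mod 95)
37^2 ≡ 37^2 = 1369 ≡ 39 (mod 95)
37^4 ≡ 39^2 = 1521 ≡ 1 (mod 95)
37^8 ≡ 1^2 = 1 (mod 95)
So 37^8 ≡ 1 (mod 95).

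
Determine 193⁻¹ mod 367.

116

Run the extended Euclidean algorithm:
367 = 1*193 + 174
193 = 1*174 + 19
174 = 9*19 + 3
19 = 6*3 + 1
3 = 3*1 + 0
gcd(193, 367) = 1, so the inverse exists.
Bézout: 1 = −61*367 + 116*193.
So 193⁻¹ ≡ 116 (mod 367).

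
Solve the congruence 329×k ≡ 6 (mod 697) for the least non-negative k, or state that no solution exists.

375

gcd(329, 697) = 1, so a unique solution mod 697 exists.
329⁻¹ ≡ 411 (mod 697).
k ≡ 411×6 ≡ 375 (mod 697).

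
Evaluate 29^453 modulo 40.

29

By square-and-multiply:
453 in binary is 111000101, i.e. 453 = 256 + 128 + 64 + 4 + 1.
29^1 ≡ 29 (mod 40)
29^2 ≡ 29^2 = 841 ≡ 1 (mod 40)
29^4 ≡ 1^2 = 1 (mod 40)
29^8 ≡ 1^2 = 1 (mod 40)
29^16 ≡ 1^2 = 1 (mod 40)
29^32 ≡ 1^2 = 1 (mod 40)
29^64 ≡ 1^2 = 1 (mod 40)
29^128 ≡ 1^2 = 1 (mod 40)
29^256 ≡ 1^2 = 1 (mod 40)
29^453 = 29^256 · 29^128 · 29^64 · 29^4 · 29^1 ≡ 1 · 1 · 1 · 1 · 29 (mod 40).
Accumulate the product:
1 · 1 = 1
1 · 1 = 1
1 · 1 = 1
1 · 29 = 29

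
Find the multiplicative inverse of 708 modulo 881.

606

Run the extended Euclidean algorithm:
881 = 1×708 + 173
708 = 4×173 + 16
173 = 10×16 + 13
16 = 1×13 + 3
13 = 4×3 + 1
3 = 3×1 + 0
gcd(708, 881) = 1, so the inverse exists.
Bézout: 1 = 221×881 − 275×708.
So 708⁻¹ ≡ −275 ≡ 606 (mod 881).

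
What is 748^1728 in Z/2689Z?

2127

Using repeated squaring:
1728 in binary is 11011000000, i.e. 1728 = 1024 + 512 + 128 + 64.
748^1 ≡ 748 (mod 2689)
748^2 ≡ 748^2 = 559504 ≡ 192 (mod 2689)
748^4 ≡ 192^2 = 36864 ≡ 1907 (mod 2689)
748^8 ≡ 1907^2 = 3636649 ≡ 1121 (mod 2689)
748^16 ≡ 1121^2 = 1256641 ≡ 878 (mod 2689)
748^32 ≡ 878^2 = 770884 ≡ 1830 (mod 2689)
748^64 ≡ 1830^2 = 3348900 ≡ 1095 (mod 2689)
748^128 ≡ 1095^2 = 1199025 ≡ 2420 (mod 2689)
748^256 ≡ 2420^2 = 5856400 ≡ 2447 (mod 2689)
748^512 ≡ 2447^2 = 5987809 ≡ 2095 (mod 2689)
748^1024 ≡ 2095^2 = 4389025 ≡ 577 (mod 2689)
748^1728 = 748^1024 · 748^512 · 748^128 · 748^64 ≡ 577 · 2095 · 2420 · 1095 (mod 2689).
Accumulate the product:
577 · 2095 = 1208815 ≡ 1454
1454 · 2420 = 3518680 ≡ 1468
1468 · 1095 = 1607460 ≡ 2127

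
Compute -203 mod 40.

37

-203 = -6·40 + 37, so -203 ≡ 37 (mod 40).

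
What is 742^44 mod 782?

438

44 in binary is 101100, i.e. 44 = 32 + 8 + 4.
742^1 ≡ 742 (mod 782)
742^2 ≡ 742^2 = 550564 ≡ 36 (mod 782)
742^4 ≡ 36^2 = 1296 ≡ 514 (mod 782)
742^8 ≡ 514^2 = 264196 ≡ 662 (mod 782)
742^16 ≡ 662^2 = 438244 ≡ 324 (mod 782)
742^32 ≡ 324^2 = 104976 ≡ 188 (mod 782)
742^44 = 742^32 * 742^8 * 742^4 ≡ 188 * 662 * 514 (mod 782).
Accumulate the product:
188 * 662 = 124456 ≡ 118
118 * 514 = 60652 ≡ 438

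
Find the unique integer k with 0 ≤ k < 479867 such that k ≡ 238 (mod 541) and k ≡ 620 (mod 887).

541⁻¹ mod 887: 541×746 ≡ 1 (mod 887), so 541⁻¹ ≡ 746.
k = 238 + 541×((620 − 238)×746 mod 887) = 238 + 541×245 = 132783.

132783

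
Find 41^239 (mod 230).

Compute successive squares:
41^1 ≡ 41 (mod 230)
41^2 ≡ 41^2 = 1681 ≡ 71 (mod 230)
41^4 ≡ 71^2 = 5041 ≡ 211 (mod 230)
41^8 ≡ 211^2 = 44521 ≡ 131 (mod 230)
41^16 ≡ 131^2 = 17161 ≡ 141 (mod 230)
41^32 ≡ 141^2 = 19881 ≡ 101 (mod 230)
41^64 ≡ 101^2 = 10201 ≡ 81 (mod 230)
41^128 ≡ 81^2 = 6561 ≡ 121 (mod 230)
41^239 = 41^128 * 41^64 * 41^32 * 41^8 * 41^4 * 41^2 * 41^1 ≡ 121 * 81 * 101 * 131 * 211 * 71 * 41 (mod 230).
Accumulate the product:
121 * 81 = 9801 ≡ 141
141 * 101 = 14241 ≡ 211
211 * 131 = 27641 ≡ 41
41 * 211 = 8651 ≡ 141
141 * 71 = 10011 ≡ 121
121 * 41 = 4961 ≡ 131

131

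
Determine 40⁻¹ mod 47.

20

47 = 1×40 + 7
40 = 5×7 + 5
7 = 1×5 + 2
5 = 2×2 + 1
2 = 2×1 + 0
gcd(40, 47) = 1, so the inverse exists.
Back-substitute for 1:
1 = 1×5 − 2×2
  = −2×7 + 3×5
  = 3×40 − 17×7
  = −17×47 + 20×40
So 40⁻¹ ≡ 20 (mod 47).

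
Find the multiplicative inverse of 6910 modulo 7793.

759

Run the extended Euclidean algorithm:
7793 = 1·6910 + 883
6910 = 7·883 + 729
883 = 1·729 + 154
729 = 4·154 + 113
154 = 1·113 + 41
113 = 2·41 + 31
41 = 1·31 + 10
31 = 3·10 + 1
10 = 10·1 + 0
gcd(6910, 7793) = 1, so the inverse exists.
Bézout: 1 = −673·7793 + 759·6910.
So 6910⁻¹ ≡ 759 (mod 7793).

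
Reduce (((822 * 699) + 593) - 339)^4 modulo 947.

81

822 * 699 = 574578 ≡ 696 (mod 947)
696 + 593 = 1289 ≡ 342 (mod 947)
342 - 339 = 3
(3)^4 ≡ 81 (mod 947)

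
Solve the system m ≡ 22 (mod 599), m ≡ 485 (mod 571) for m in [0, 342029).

599⁻¹ mod 571: 599·102 ≡ 1 (mod 571), so 599⁻¹ ≡ 102.
m = 22 + 599·((485 − 22)·102 mod 571) = 22 + 599·404 = 242018.

242018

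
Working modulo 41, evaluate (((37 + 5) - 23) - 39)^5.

37 + 5 = 42 ≡ 1 (mod 41)
1 - 23 = -22 ≡ 19 (mod 41)
19 - 39 = -20 ≡ 21 (mod 41)
(21)^5 ≡ 9 (mod 41)

9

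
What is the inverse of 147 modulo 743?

278

Apply the Euclidean algorithm and back-substitute:
743 = 5*147 + 8
147 = 18*8 + 3
8 = 2*3 + 2
3 = 1*2 + 1
2 = 2*1 + 0
gcd(147, 743) = 1, so the inverse exists.
Back-substitute for 1:
1 = 1*3 − 1*2
  = −1*8 + 3*3
  = 3*147 − 55*8
  = −55*743 + 278*147
So 147⁻¹ ≡ 278 (mod 743).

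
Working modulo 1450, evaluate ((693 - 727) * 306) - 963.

233

693 - 727 = -34 ≡ 1416 (mod 1450)
1416 * 306 = 433296 ≡ 1196 (mod 1450)
1196 - 963 = 233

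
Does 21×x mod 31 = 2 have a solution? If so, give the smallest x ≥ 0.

gcd(21, 31) = 1, so a unique solution mod 31 exists.
21⁻¹ ≡ 3 (mod 31).
x ≡ 3×2 ≡ 6 (mod 31).

6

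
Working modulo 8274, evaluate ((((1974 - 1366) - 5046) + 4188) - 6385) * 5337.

1725

1974 - 1366 = 608
608 - 5046 = -4438 ≡ 3836 (mod 8274)
3836 + 4188 = 8024
8024 - 6385 = 1639
1639 * 5337 = 8747343 ≡ 1725 (mod 8274)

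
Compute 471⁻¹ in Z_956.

Run the extended Euclidean algorithm:
956 = 2×471 + 14
471 = 33×14 + 9
14 = 1×9 + 5
9 = 1×5 + 4
5 = 1×4 + 1
4 = 4×1 + 0
gcd(471, 956) = 1, so the inverse exists.
Back-substitute for 1:
1 = 1×5 − 1×4
  = −1×9 + 2×5
  = 2×14 − 3×9
  = −3×471 + 101×14
  = 101×956 − 205×471
So 471⁻¹ ≡ −205 ≡ 751 (mod 956).

751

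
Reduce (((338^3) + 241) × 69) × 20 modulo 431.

104

(338)^3 ≡ 320 (mod 431)
320 + 241 = 561 ≡ 130 (mod 431)
130 × 69 = 8970 ≡ 350 (mod 431)
350 × 20 = 7000 ≡ 104 (mod 431)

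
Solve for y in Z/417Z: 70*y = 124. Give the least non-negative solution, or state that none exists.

109

gcd(70, 417) = 1, so a unique solution mod 417 exists.
70⁻¹ ≡ 280 (mod 417).
y ≡ 280*124 ≡ 109 (mod 417).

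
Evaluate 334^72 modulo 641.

554

Compute successive squares:
72 in binary is 1001000, i.e. 72 = 64 + 8.
334^1 ≡ 334 (mod 641)
334^2 ≡ 334^2 = 111556 ≡ 22 (mod 641)
334^4 ≡ 22^2 = 484 (mod 641)
334^8 ≡ 484^2 = 234256 ≡ 291 (mod 641)
334^16 ≡ 291^2 = 84681 ≡ 69 (mod 641)
334^32 ≡ 69^2 = 4761 ≡ 274 (mod 641)
334^64 ≡ 274^2 = 75076 ≡ 79 (mod 641)
334^72 = 334^64 * 334^8 ≡ 79 * 291 (mod 641).
79 * 291 = 22989 ≡ 554 (mod 641).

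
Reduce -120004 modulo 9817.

7617

-120004 = -13·9817 + 7617, so -120004 ≡ 7617 (mod 9817).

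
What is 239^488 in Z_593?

58

Using repeated squaring:
488 in binary is 111101000, i.e. 488 = 256 + 128 + 64 + 32 + 8.
239^1 ≡ 239 (mod 593)
239^2 ≡ 239^2 = 57121 ≡ 193 (mod 593)
239^4 ≡ 193^2 = 37249 ≡ 483 (mod 593)
239^8 ≡ 483^2 = 233289 ≡ 240 (mod 593)
239^16 ≡ 240^2 = 57600 ≡ 79 (mod 593)
239^32 ≡ 79^2 = 6241 ≡ 311 (mod 593)
239^64 ≡ 311^2 = 96721 ≡ 62 (mod 593)
239^128 ≡ 62^2 = 3844 ≡ 286 (mod 593)
239^256 ≡ 286^2 = 81796 ≡ 555 (mod 593)
239^488 = 239^256 · 239^128 · 239^64 · 239^32 · 239^8 ≡ 555 · 286 · 62 · 311 · 240 (mod 593).
Accumulate the product:
555 · 286 = 158730 ≡ 399
399 · 62 = 24738 ≡ 425
425 · 311 = 132175 ≡ 529
529 · 240 = 126960 ≡ 58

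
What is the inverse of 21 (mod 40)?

21

By the extended Euclidean algorithm:
40 = 1·21 + 19
21 = 1·19 + 2
19 = 9·2 + 1
2 = 2·1 + 0
gcd(21, 40) = 1, so the inverse exists.
Back-substitute for 1:
1 = 1·19 − 9·2
  = −9·21 + 10·19
  = 10·40 − 19·21
So 21⁻¹ ≡ −19 ≡ 21 (mod 40).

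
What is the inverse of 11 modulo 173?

63

Apply the Euclidean algorithm and back-substitute:
173 = 15*11 + 8
11 = 1*8 + 3
8 = 2*3 + 2
3 = 1*2 + 1
2 = 2*1 + 0
gcd(11, 173) = 1, so the inverse exists.
Back-substitute for 1:
1 = 1*3 − 1*2
  = −1*8 + 3*3
  = 3*11 − 4*8
  = −4*173 + 63*11
So 11⁻¹ ≡ 63 (mod 173).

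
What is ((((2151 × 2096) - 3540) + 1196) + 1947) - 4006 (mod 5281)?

2151 × 2096 = 4508496 ≡ 3803 (mod 5281)
3803 - 3540 = 263
263 + 1196 = 1459
1459 + 1947 = 3406
3406 - 4006 = -600 ≡ 4681 (mod 5281)

4681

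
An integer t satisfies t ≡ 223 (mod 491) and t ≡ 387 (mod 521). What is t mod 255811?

491⁻¹ mod 521: 491·191 ≡ 1 (mod 521), so 491⁻¹ ≡ 191.
t = 223 + 491·((387 − 223)·191 mod 521) = 223 + 491·64 = 31647.

31647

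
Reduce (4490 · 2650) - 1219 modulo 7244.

2633

4490 · 2650 = 11898500 ≡ 3852 (mod 7244)
3852 - 1219 = 2633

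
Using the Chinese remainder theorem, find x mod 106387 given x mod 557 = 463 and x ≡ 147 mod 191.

91254

557⁻¹ mod 191: 557·179 ≡ 1 (mod 191), so 557⁻¹ ≡ 179.
x = 463 + 557·((147 − 463)·179 mod 191) = 463 + 557·163 = 91254.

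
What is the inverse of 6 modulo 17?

3

Apply the Euclidean algorithm and back-substitute:
17 = 2·6 + 5
6 = 1·5 + 1
5 = 5·1 + 0
gcd(6, 17) = 1, so the inverse exists.
Bézout: 1 = −1·17 + 3·6.
So 6⁻¹ ≡ 3 (mod 17).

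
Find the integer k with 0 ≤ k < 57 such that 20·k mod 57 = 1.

57 = 2*20 + 17
20 = 1*17 + 3
17 = 5*3 + 2
3 = 1*2 + 1
2 = 2*1 + 0
gcd(20, 57) = 1, so the inverse exists.
Bézout: 1 = −7*57 + 20*20.
So 20⁻¹ ≡ 20 (mod 57).

20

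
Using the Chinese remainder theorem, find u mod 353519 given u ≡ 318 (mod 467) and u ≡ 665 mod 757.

467⁻¹ mod 757: 467×556 ≡ 1 (mod 757), so 467⁻¹ ≡ 556.
u = 318 + 467×((665 − 318)×556 mod 757) = 318 + 467×654 = 305736.

305736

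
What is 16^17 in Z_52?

Compute successive squares:
17 in binary is 10001, i.e. 17 = 16 + 1.
16^1 ≡ 16 (mod 52)
16^2 ≡ 16^2 = 256 ≡ 48 (mod 52)
16^4 ≡ 48^2 = 2304 ≡ 16 (mod 52)
16^8 ≡ 16^2 = 256 ≡ 48 (mod 52)
16^16 ≡ 48^2 = 2304 ≡ 16 (mod 52)
16^17 = 16^16 × 16^1 ≡ 16 × 16 (mod 52).
16 × 16 = 256 ≡ 48 (mod 52).

48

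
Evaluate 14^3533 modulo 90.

3533 in binary is 110111001101, i.e. 3533 = 2048 + 1024 + 256 + 128 + 64 + 8 + 4 + 1.
14^1 ≡ 14 (mod 90)
14^2 ≡ 14^2 = 196 ≡ 16 (mod 90)
14^4 ≡ 16^2 = 256 ≡ 76 (mod 90)
14^8 ≡ 76^2 = 5776 ≡ 16 (mod 90)
14^16 ≡ 16^2 = 256 ≡ 76 (mod 90)
14^32 ≡ 76^2 = 5776 ≡ 16 (mod 90)
14^64 ≡ 16^2 = 256 ≡ 76 (mod 90)
14^128 ≡ 76^2 = 5776 ≡ 16 (mod 90)
14^256 ≡ 16^2 = 256 ≡ 76 (mod 90)
14^512 ≡ 76^2 = 5776 ≡ 16 (mod 90)
14^1024 ≡ 16^2 = 256 ≡ 76 (mod 90)
14^2048 ≡ 76^2 = 5776 ≡ 16 (mod 90)
14^3533 = 14^2048 × 14^1024 × 14^256 × 14^128 × 14^64 × 14^8 × 14^4 × 14^1 ≡ 16 × 76 × 76 × 16 × 76 × 16 × 76 × 14 (mod 90).
Accumulate the product:
16 × 76 = 1216 ≡ 46
46 × 76 = 3496 ≡ 76
76 × 16 = 1216 ≡ 46
46 × 76 = 3496 ≡ 76
76 × 16 = 1216 ≡ 46
46 × 76 = 3496 ≡ 76
76 × 14 = 1064 ≡ 74

74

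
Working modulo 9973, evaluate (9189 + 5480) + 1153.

9189 + 5480 = 14669 ≡ 4696 (mod 9973)
4696 + 1153 = 5849

5849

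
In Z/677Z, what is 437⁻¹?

488

677 = 1·437 + 240
437 = 1·240 + 197
240 = 1·197 + 43
197 = 4·43 + 25
43 = 1·25 + 18
25 = 1·18 + 7
18 = 2·7 + 4
7 = 1·4 + 3
4 = 1·3 + 1
3 = 3·1 + 0
gcd(437, 677) = 1, so the inverse exists.
Bézout: 1 = 122·677 − 189·437.
So 437⁻¹ ≡ −189 ≡ 488 (mod 677).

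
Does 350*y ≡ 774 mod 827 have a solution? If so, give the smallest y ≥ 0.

92

gcd(350, 827) = 1, so a unique solution mod 827 exists.
350⁻¹ ≡ 560 (mod 827).
y ≡ 560*774 ≡ 92 (mod 827).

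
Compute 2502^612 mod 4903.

2330

Using repeated squaring:
612 in binary is 1001100100, i.e. 612 = 512 + 64 + 32 + 4.
2502^1 ≡ 2502 (mod 4903)
2502^2 ≡ 2502^2 = 6260004 ≡ 3776 (mod 4903)
2502^4 ≡ 3776^2 = 14258176 ≡ 252 (mod 4903)
2502^8 ≡ 252^2 = 63504 ≡ 4668 (mod 4903)
2502^16 ≡ 4668^2 = 21790224 ≡ 1292 (mod 4903)
2502^32 ≡ 1292^2 = 1669264 ≡ 2244 (mod 4903)
2502^64 ≡ 2244^2 = 5035536 ≡ 155 (mod 4903)
2502^128 ≡ 155^2 = 24025 ≡ 4413 (mod 4903)
2502^256 ≡ 4413^2 = 19474569 ≡ 4756 (mod 4903)
2502^512 ≡ 4756^2 = 22619536 ≡ 1997 (mod 4903)
2502^612 = 2502^512 * 2502^64 * 2502^32 * 2502^4 ≡ 1997 * 155 * 2244 * 252 (mod 4903).
Accumulate the product:
1997 * 155 = 309535 ≡ 646
646 * 2244 = 1449624 ≡ 3239
3239 * 252 = 816228 ≡ 2330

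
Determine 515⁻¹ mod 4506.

35

Apply the Euclidean algorithm and back-substitute:
4506 = 8*515 + 386
515 = 1*386 + 129
386 = 2*129 + 128
129 = 1*128 + 1
128 = 128*1 + 0
gcd(515, 4506) = 1, so the inverse exists.
Back-substitute for 1:
1 = 1*129 − 1*128
  = −1*386 + 3*129
  = 3*515 − 4*386
  = −4*4506 + 35*515
So 515⁻¹ ≡ 35 (mod 4506).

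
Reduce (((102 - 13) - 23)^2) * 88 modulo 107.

54

102 - 13 = 89
89 - 23 = 66
(66)^2 ≡ 76 (mod 107)
76 * 88 = 6688 ≡ 54 (mod 107)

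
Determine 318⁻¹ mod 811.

By the extended Euclidean algorithm:
811 = 2·318 + 175
318 = 1·175 + 143
175 = 1·143 + 32
143 = 4·32 + 15
32 = 2·15 + 2
15 = 7·2 + 1
2 = 2·1 + 0
gcd(318, 811) = 1, so the inverse exists.
Bézout: 1 = −149·811 + 380·318.
So 318⁻¹ ≡ 380 (mod 811).

380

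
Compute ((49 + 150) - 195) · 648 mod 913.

766

49 + 150 = 199
199 - 195 = 4
4 · 648 = 2592 ≡ 766 (mod 913)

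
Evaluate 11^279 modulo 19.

279 in binary is 100010111, i.e. 279 = 256 + 16 + 4 + 2 + 1.
11^1 ≡ 11 (mod 19)
11^2 ≡ 11^2 = 121 ≡ 7 (mod 19)
11^4 ≡ 7^2 = 49 ≡ 11 (mod 19)
11^8 ≡ 11^2 = 121 ≡ 7 (mod 19)
11^16 ≡ 7^2 = 49 ≡ 11 (mod 19)
11^32 ≡ 11^2 = 121 ≡ 7 (mod 19)
11^64 ≡ 7^2 = 49 ≡ 11 (mod 19)
11^128 ≡ 11^2 = 121 ≡ 7 (mod 19)
11^256 ≡ 7^2 = 49 ≡ 11 (mod 19)
11^279 = 11^256 · 11^16 · 11^4 · 11^2 · 11^1 ≡ 11 · 11 · 11 · 7 · 11 (mod 19).
Accumulate the product:
11 · 11 = 121 ≡ 7
7 · 11 = 77 ≡ 1
1 · 7 = 7
7 · 11 = 77 ≡ 1

1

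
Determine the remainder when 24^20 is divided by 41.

40

20 in binary is 10100, i.e. 20 = 16 + 4.
24^1 ≡ 24 (mod 41)
24^2 ≡ 24^2 = 576 ≡ 2 (mod 41)
24^4 ≡ 2^2 = 4 (mod 41)
24^8 ≡ 4^2 = 16 (mod 41)
24^16 ≡ 16^2 = 256 ≡ 10 (mod 41)
24^20 = 24^16 * 24^4 ≡ 10 * 4 (mod 41).
10 * 4 = 40 ≡ 40 (mod 41).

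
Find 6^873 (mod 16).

0

873 in binary is 1101101001, i.e. 873 = 512 + 256 + 64 + 32 + 8 + 1.
6^1 ≡ 6 (mod 16)
6^2 ≡ 6^2 = 36 ≡ 4 (mod 16)
6^4 ≡ 4^2 = 16 ≡ 0 (mod 16)
6^8 ≡ 0^2 = 0 (mod 16)
6^16 ≡ 0^2 = 0 (mod 16)
6^32 ≡ 0^2 = 0 (mod 16)
6^64 ≡ 0^2 = 0 (mod 16)
6^128 ≡ 0^2 = 0 (mod 16)
6^256 ≡ 0^2 = 0 (mod 16)
6^512 ≡ 0^2 = 0 (mod 16)
6^873 = 6^512 · 6^256 · 6^64 · 6^32 · 6^8 · 6^1 ≡ 0 · 0 · 0 · 0 · 0 · 6 (mod 16).
Accumulate the product:
0 · 0 = 0
0 · 0 = 0
0 · 0 = 0
0 · 0 = 0
0 · 6 = 0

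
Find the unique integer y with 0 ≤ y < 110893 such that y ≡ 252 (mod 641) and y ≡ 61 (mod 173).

98325

641⁻¹ mod 173: 641·78 ≡ 1 (mod 173), so 641⁻¹ ≡ 78.
y = 252 + 641·((61 − 252)·78 mod 173) = 252 + 641·153 = 98325.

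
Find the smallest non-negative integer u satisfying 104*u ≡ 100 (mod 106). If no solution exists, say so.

3

gcd(104, 106) = 2, and 2 | 100, so solutions exist.
Divide through by 2: 52*u = 50 (mod 53).
52⁻¹ ≡ 52 (mod 53).
u ≡ 52*50 ≡ 3 (mod 53).
The smallest non-negative solution is u = 3.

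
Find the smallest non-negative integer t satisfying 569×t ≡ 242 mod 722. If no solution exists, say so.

gcd(569, 722) = 1, so a unique solution mod 722 exists.
569⁻¹ ≡ 151 (mod 722).
t ≡ 151×242 ≡ 442 (mod 722).

442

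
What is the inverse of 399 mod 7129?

7129 = 17·399 + 346
399 = 1·346 + 53
346 = 6·53 + 28
53 = 1·28 + 25
28 = 1·25 + 3
25 = 8·3 + 1
3 = 3·1 + 0
gcd(399, 7129) = 1, so the inverse exists.
Bézout: 1 = −128·7129 + 2287·399.
So 399⁻¹ ≡ 2287 (mod 7129).

2287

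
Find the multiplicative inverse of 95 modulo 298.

229

298 = 3×95 + 13
95 = 7×13 + 4
13 = 3×4 + 1
4 = 4×1 + 0
gcd(95, 298) = 1, so the inverse exists.
Bézout: 1 = 22×298 − 69×95.
So 95⁻¹ ≡ −69 ≡ 229 (mod 298).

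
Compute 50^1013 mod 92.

4

By square-and-multiply:
1013 in binary is 1111110101, i.e. 1013 = 512 + 256 + 128 + 64 + 32 + 16 + 4 + 1.
50^1 ≡ 50 (mod 92)
50^2 ≡ 50^2 = 2500 ≡ 16 (mod 92)
50^4 ≡ 16^2 = 256 ≡ 72 (mod 92)
50^8 ≡ 72^2 = 5184 ≡ 32 (mod 92)
50^16 ≡ 32^2 = 1024 ≡ 12 (mod 92)
50^32 ≡ 12^2 = 144 ≡ 52 (mod 92)
50^64 ≡ 52^2 = 2704 ≡ 36 (mod 92)
50^128 ≡ 36^2 = 1296 ≡ 8 (mod 92)
50^256 ≡ 8^2 = 64 (mod 92)
50^512 ≡ 64^2 = 4096 ≡ 48 (mod 92)
50^1013 = 50^512 · 50^256 · 50^128 · 50^64 · 50^32 · 50^16 · 50^4 · 50^1 ≡ 48 · 64 · 8 · 36 · 52 · 12 · 72 · 50 (mod 92).
Accumulate the product:
48 · 64 = 3072 ≡ 36
36 · 8 = 288 ≡ 12
12 · 36 = 432 ≡ 64
64 · 52 = 3328 ≡ 16
16 · 12 = 192 ≡ 8
8 · 72 = 576 ≡ 24
24 · 50 = 1200 ≡ 4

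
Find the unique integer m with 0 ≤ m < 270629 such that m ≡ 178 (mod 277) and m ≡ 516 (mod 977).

277⁻¹ mod 977: 277·716 ≡ 1 (mod 977), so 277⁻¹ ≡ 716.
m = 178 + 277·((516 − 178)·716 mod 977) = 178 + 277·689 = 191031.
Check: 191031 mod 277 = 178, 191031 mod 977 = 516. ✓

191031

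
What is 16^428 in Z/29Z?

By square-and-multiply:
428 in binary is 110101100, i.e. 428 = 256 + 128 + 32 + 8 + 4.
16^1 ≡ 16 (mod 29)
16^2 ≡ 16^2 = 256 ≡ 24 (mod 29)
16^4 ≡ 24^2 = 576 ≡ 25 (mod 29)
16^8 ≡ 25^2 = 625 ≡ 16 (mod 29)
16^16 ≡ 16^2 = 256 ≡ 24 (mod 29)
16^32 ≡ 24^2 = 576 ≡ 25 (mod 29)
16^64 ≡ 25^2 = 625 ≡ 16 (mod 29)
16^128 ≡ 16^2 = 256 ≡ 24 (mod 29)
16^256 ≡ 24^2 = 576 ≡ 25 (mod 29)
16^428 = 16^256 * 16^128 * 16^32 * 16^8 * 16^4 ≡ 25 * 24 * 25 * 16 * 25 (mod 29).
Accumulate the product:
25 * 24 = 600 ≡ 20
20 * 25 = 500 ≡ 7
7 * 16 = 112 ≡ 25
25 * 25 = 625 ≡ 16

16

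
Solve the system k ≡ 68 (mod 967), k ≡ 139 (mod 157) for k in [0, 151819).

967⁻¹ mod 157: 967×44 ≡ 1 (mod 157), so 967⁻¹ ≡ 44.
k = 68 + 967×((139 − 68)×44 mod 157) = 68 + 967×141 = 136415.
Check: 136415 mod 967 = 68, 136415 mod 157 = 139. ✓

136415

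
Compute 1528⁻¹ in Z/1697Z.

1456

1697 = 1*1528 + 169
1528 = 9*169 + 7
169 = 24*7 + 1
7 = 7*1 + 0
gcd(1528, 1697) = 1, so the inverse exists.
Bézout: 1 = 217*1697 − 241*1528.
So 1528⁻¹ ≡ −241 ≡ 1456 (mod 1697).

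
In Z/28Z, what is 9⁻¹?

25

28 = 3·9 + 1
9 = 9·1 + 0
gcd(9, 28) = 1, so the inverse exists.
Bézout: 1 = 1·28 − 3·9.
So 9⁻¹ ≡ −3 ≡ 25 (mod 28).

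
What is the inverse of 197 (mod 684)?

125

684 = 3·197 + 93
197 = 2·93 + 11
93 = 8·11 + 5
11 = 2·5 + 1
5 = 5·1 + 0
gcd(197, 684) = 1, so the inverse exists.
Bézout: 1 = −36·684 + 125·197.
So 197⁻¹ ≡ 125 (mod 684).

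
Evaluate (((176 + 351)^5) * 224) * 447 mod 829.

585

176 + 351 = 527
(527)^5 ≡ 496 (mod 829)
496 * 224 = 111104 ≡ 18 (mod 829)
18 * 447 = 8046 ≡ 585 (mod 829)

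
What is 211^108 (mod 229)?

1

108 in binary is 1101100, i.e. 108 = 64 + 32 + 8 + 4.
211^1 ≡ 211 (mod 229)
211^2 ≡ 211^2 = 44521 ≡ 95 (mod 229)
211^4 ≡ 95^2 = 9025 ≡ 94 (mod 229)
211^8 ≡ 94^2 = 8836 ≡ 134 (mod 229)
211^16 ≡ 134^2 = 17956 ≡ 94 (mod 229)
211^32 ≡ 94^2 = 8836 ≡ 134 (mod 229)
211^64 ≡ 134^2 = 17956 ≡ 94 (mod 229)
211^108 = 211^64 × 211^32 × 211^8 × 211^4 ≡ 94 × 134 × 134 × 94 (mod 229).
Accumulate the product:
94 × 134 = 12596 ≡ 1
1 × 134 = 134
134 × 94 = 12596 ≡ 1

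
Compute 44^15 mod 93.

15 in binary is 1111, i.e. 15 = 8 + 4 + 2 + 1.
44^1 ≡ 44 (mod 93)
44^2 ≡ 44^2 = 1936 ≡ 76 (mod 93)
44^4 ≡ 76^2 = 5776 ≡ 10 (mod 93)
44^8 ≡ 10^2 = 100 ≡ 7 (mod 93)
44^15 = 44^8 * 44^4 * 44^2 * 44^1 ≡ 7 * 10 * 76 * 44 (mod 93).
Accumulate the product:
7 * 10 = 70
70 * 76 = 5320 ≡ 19
19 * 44 = 836 ≡ 92

92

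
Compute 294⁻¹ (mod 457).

By the extended Euclidean algorithm:
457 = 1·294 + 163
294 = 1·163 + 131
163 = 1·131 + 32
131 = 4·32 + 3
32 = 10·3 + 2
3 = 1·2 + 1
2 = 2·1 + 0
gcd(294, 457) = 1, so the inverse exists.
Back-substitute for 1:
1 = 1·3 − 1·2
  = −1·32 + 11·3
  = 11·131 − 45·32
  = −45·163 + 56·131
  = 56·294 − 101·163
  = −101·457 + 157·294
So 294⁻¹ ≡ 157 (mod 457).

157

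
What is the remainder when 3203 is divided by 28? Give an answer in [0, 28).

3203 = 114*28 + 11, so 3203 ≡ 11 (mod 28).

11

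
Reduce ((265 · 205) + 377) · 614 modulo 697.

265 · 205 = 54325 ≡ 656 (mod 697)
656 + 377 = 1033 ≡ 336 (mod 697)
336 · 614 = 206304 ≡ 689 (mod 697)

689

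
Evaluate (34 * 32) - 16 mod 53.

34 * 32 = 1088 ≡ 28 (mod 53)
28 - 16 = 12

12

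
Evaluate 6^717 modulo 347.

717 in binary is 1011001101, i.e. 717 = 512 + 128 + 64 + 8 + 4 + 1.
6^1 ≡ 6 (mod 347)
6^2 ≡ 6^2 = 36 (mod 347)
6^4 ≡ 36^2 = 1296 ≡ 255 (mod 347)
6^8 ≡ 255^2 = 65025 ≡ 136 (mod 347)
6^16 ≡ 136^2 = 18496 ≡ 105 (mod 347)
6^32 ≡ 105^2 = 11025 ≡ 268 (mod 347)
6^64 ≡ 268^2 = 71824 ≡ 342 (mod 347)
6^128 ≡ 342^2 = 116964 ≡ 25 (mod 347)
6^256 ≡ 25^2 = 625 ≡ 278 (mod 347)
6^512 ≡ 278^2 = 77284 ≡ 250 (mod 347)
6^717 = 6^512 × 6^128 × 6^64 × 6^8 × 6^4 × 6^1 ≡ 250 × 25 × 342 × 136 × 255 × 6 (mod 347).
Accumulate the product:
250 × 25 = 6250 ≡ 4
4 × 342 = 1368 ≡ 327
327 × 136 = 44472 ≡ 56
56 × 255 = 14280 ≡ 53
53 × 6 = 318

318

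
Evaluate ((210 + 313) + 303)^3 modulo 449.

320

210 + 313 = 523 ≡ 74 (mod 449)
74 + 303 = 377
(377)^3 ≡ 320 (mod 449)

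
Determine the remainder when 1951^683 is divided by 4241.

3902

683 in binary is 1010101011, i.e. 683 = 512 + 128 + 32 + 8 + 2 + 1.
1951^1 ≡ 1951 (mod 4241)
1951^2 ≡ 1951^2 = 3806401 ≡ 2224 (mod 4241)
1951^4 ≡ 2224^2 = 4946176 ≡ 1170 (mod 4241)
1951^8 ≡ 1170^2 = 1368900 ≡ 3298 (mod 4241)
1951^16 ≡ 3298^2 = 10876804 ≡ 2880 (mod 4241)
1951^32 ≡ 2880^2 = 8294400 ≡ 3245 (mod 4241)
1951^64 ≡ 3245^2 = 10530025 ≡ 3863 (mod 4241)
1951^128 ≡ 3863^2 = 14922769 ≡ 2931 (mod 4241)
1951^256 ≡ 2931^2 = 8590761 ≡ 2736 (mod 4241)
1951^512 ≡ 2736^2 = 7485696 ≡ 331 (mod 4241)
1951^683 = 1951^512 × 1951^128 × 1951^32 × 1951^8 × 1951^2 × 1951^1 ≡ 331 × 2931 × 3245 × 3298 × 2224 × 1951 (mod 4241).
Accumulate the product:
331 × 2931 = 970161 ≡ 3213
3213 × 3245 = 10426185 ≡ 1807
1807 × 3298 = 5959486 ≡ 881
881 × 2224 = 1959344 ≡ 2
2 × 1951 = 3902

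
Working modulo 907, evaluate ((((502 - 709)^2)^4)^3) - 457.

464

502 - 709 = -207 ≡ 700 (mod 907)
(700)^2 ≡ 220 (mod 907)
(220)^4 ≡ 308 (mod 907)
(308)^3 ≡ 14 (mod 907)
14 - 457 = -443 ≡ 464 (mod 907)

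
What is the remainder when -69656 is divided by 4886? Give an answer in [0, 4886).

3634

-69656 = -15·4886 + 3634, so -69656 ≡ 3634 (mod 4886).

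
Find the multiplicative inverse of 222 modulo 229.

98

Run the extended Euclidean algorithm:
229 = 1·222 + 7
222 = 31·7 + 5
7 = 1·5 + 2
5 = 2·2 + 1
2 = 2·1 + 0
gcd(222, 229) = 1, so the inverse exists.
Back-substitute for 1:
1 = 1·5 − 2·2
  = −2·7 + 3·5
  = 3·222 − 95·7
  = −95·229 + 98·222
So 222⁻¹ ≡ 98 (mod 229).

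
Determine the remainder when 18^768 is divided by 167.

Using repeated squaring:
18^1 ≡ 18 (mod 167)
18^2 ≡ 18^2 = 324 ≡ 157 (mod 167)
18^4 ≡ 157^2 = 24649 ≡ 100 (mod 167)
18^8 ≡ 100^2 = 10000 ≡ 147 (mod 167)
18^16 ≡ 147^2 = 21609 ≡ 66 (mod 167)
18^32 ≡ 66^2 = 4356 ≡ 14 (mod 167)
18^64 ≡ 14^2 = 196 ≡ 29 (mod 167)
18^128 ≡ 29^2 = 841 ≡ 6 (mod 167)
18^256 ≡ 6^2 = 36 (mod 167)
18^512 ≡ 36^2 = 1296 ≡ 127 (mod 167)
18^768 = 18^512 * 18^256 ≡ 127 * 36 (mod 167).
127 * 36 = 4572 ≡ 63 (mod 167).

63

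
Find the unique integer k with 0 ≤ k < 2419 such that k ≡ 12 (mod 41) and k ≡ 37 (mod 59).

41⁻¹ mod 59: 41·36 ≡ 1 (mod 59), so 41⁻¹ ≡ 36.
k = 12 + 41·((37 − 12)·36 mod 59) = 12 + 41·15 = 627.
Check: 627 mod 41 = 12, 627 mod 59 = 37. ✓

627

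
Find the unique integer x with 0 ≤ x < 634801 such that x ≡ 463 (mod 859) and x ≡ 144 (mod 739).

320870

859⁻¹ mod 739: 859*622 ≡ 1 (mod 739), so 859⁻¹ ≡ 622.
x = 463 + 859*((144 − 463)*622 mod 739) = 463 + 859*373 = 320870.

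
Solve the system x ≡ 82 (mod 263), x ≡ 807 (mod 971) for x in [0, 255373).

214427

263⁻¹ mod 971: 263·48 ≡ 1 (mod 971), so 263⁻¹ ≡ 48.
x = 82 + 263·((807 − 82)·48 mod 971) = 82 + 263·815 = 214427.
Check: 214427 mod 263 = 82, 214427 mod 971 = 807. ✓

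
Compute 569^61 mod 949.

569^1 ≡ 569 (mod 949)
569^2 ≡ 569^2 = 323761 ≡ 152 (mod 949)
569^4 ≡ 152^2 = 23104 ≡ 328 (mod 949)
569^8 ≡ 328^2 = 107584 ≡ 347 (mod 949)
569^16 ≡ 347^2 = 120409 ≡ 835 (mod 949)
569^32 ≡ 835^2 = 697225 ≡ 659 (mod 949)
569^61 = 569^32 · 569^16 · 569^8 · 569^4 · 569^1 ≡ 659 · 835 · 347 · 328 · 569 (mod 949).
Accumulate the product:
659 · 835 = 550265 ≡ 794
794 · 347 = 275518 ≡ 308
308 · 328 = 101024 ≡ 430
430 · 569 = 244670 ≡ 777

777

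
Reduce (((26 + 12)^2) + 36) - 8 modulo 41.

37

26 + 12 = 38
(38)^2 ≡ 9 (mod 41)
9 + 36 = 45 ≡ 4 (mod 41)
4 - 8 = -4 ≡ 37 (mod 41)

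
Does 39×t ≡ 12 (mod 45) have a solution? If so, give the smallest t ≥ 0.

gcd(39, 45) = 3, and 3 | 12, so solutions exist.
Divide through by 3: 13×t = 4 (mod 15).
13⁻¹ ≡ 7 (mod 15).
t ≡ 7×4 ≡ 13 (mod 15).
The smallest non-negative solution is t = 13.

13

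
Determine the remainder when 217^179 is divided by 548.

513

Using repeated squaring:
179 in binary is 10110011, i.e. 179 = 128 + 32 + 16 + 2 + 1.
217^1 ≡ 217 (mod 548)
217^2 ≡ 217^2 = 47089 ≡ 509 (mod 548)
217^4 ≡ 509^2 = 259081 ≡ 425 (mod 548)
217^8 ≡ 425^2 = 180625 ≡ 333 (mod 548)
217^16 ≡ 333^2 = 110889 ≡ 193 (mod 548)
217^32 ≡ 193^2 = 37249 ≡ 533 (mod 548)
217^64 ≡ 533^2 = 284089 ≡ 225 (mod 548)
217^128 ≡ 225^2 = 50625 ≡ 209 (mod 548)
217^179 = 217^128 × 217^32 × 217^16 × 217^2 × 217^1 ≡ 209 × 533 × 193 × 509 × 217 (mod 548).
Accumulate the product:
209 × 533 = 111397 ≡ 153
153 × 193 = 29529 ≡ 485
485 × 509 = 246865 ≡ 265
265 × 217 = 57505 ≡ 513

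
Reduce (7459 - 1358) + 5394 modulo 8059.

7459 - 1358 = 6101
6101 + 5394 = 11495 ≡ 3436 (mod 8059)

3436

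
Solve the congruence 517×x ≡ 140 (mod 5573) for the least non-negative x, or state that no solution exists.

1089

gcd(517, 5573) = 1, so a unique solution mod 5573 exists.
517⁻¹ ≡ 3471 (mod 5573).
x ≡ 3471×140 ≡ 1089 (mod 5573).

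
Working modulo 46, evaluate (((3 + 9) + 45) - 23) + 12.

3 + 9 = 12
12 + 45 = 57 ≡ 11 (mod 46)
11 - 23 = -12 ≡ 34 (mod 46)
34 + 12 = 46 ≡ 0 (mod 46)

0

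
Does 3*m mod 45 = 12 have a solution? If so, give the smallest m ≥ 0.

gcd(3, 45) = 3, and 3 | 12, so solutions exist.
Divide through by 3: 1*m mod 15 = 4.
1⁻¹ ≡ 1 (mod 15).
m ≡ 1*4 ≡ 4 (mod 15).
The smallest non-negative solution is m = 4.

4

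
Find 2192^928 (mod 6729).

928 in binary is 1110100000, i.e. 928 = 512 + 256 + 128 + 32.
2192^1 ≡ 2192 (mod 6729)
2192^2 ≡ 2192^2 = 4804864 ≡ 358 (mod 6729)
2192^4 ≡ 358^2 = 128164 ≡ 313 (mod 6729)
2192^8 ≡ 313^2 = 97969 ≡ 3763 (mod 6729)
2192^16 ≡ 3763^2 = 14160169 ≡ 2353 (mod 6729)
2192^32 ≡ 2353^2 = 5536609 ≡ 5371 (mod 6729)
2192^64 ≡ 5371^2 = 28847641 ≡ 418 (mod 6729)
2192^128 ≡ 418^2 = 174724 ≡ 6499 (mod 6729)
2192^256 ≡ 6499^2 = 42237001 ≡ 5797 (mod 6729)
2192^512 ≡ 5797^2 = 33605209 ≡ 583 (mod 6729)
2192^928 = 2192^512 × 2192^256 × 2192^128 × 2192^32 ≡ 583 × 5797 × 6499 × 5371 (mod 6729).
Accumulate the product:
583 × 5797 = 3379651 ≡ 1693
1693 × 6499 = 11002807 ≡ 892
892 × 5371 = 4790932 ≡ 6613

6613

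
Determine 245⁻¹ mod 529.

434

529 = 2×245 + 39
245 = 6×39 + 11
39 = 3×11 + 6
11 = 1×6 + 5
6 = 1×5 + 1
5 = 5×1 + 0
gcd(245, 529) = 1, so the inverse exists.
Back-substitute for 1:
1 = 1×6 − 1×5
  = −1×11 + 2×6
  = 2×39 − 7×11
  = −7×245 + 44×39
  = 44×529 − 95×245
So 245⁻¹ ≡ −95 ≡ 434 (mod 529).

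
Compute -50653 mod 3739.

1693

-50653 = -14×3739 + 1693, so -50653 ≡ 1693 (mod 3739).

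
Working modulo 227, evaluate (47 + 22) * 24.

67

47 + 22 = 69
69 * 24 = 1656 ≡ 67 (mod 227)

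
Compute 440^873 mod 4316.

1672

440^1 ≡ 440 (mod 4316)
440^2 ≡ 440^2 = 193600 ≡ 3696 (mod 4316)
440^4 ≡ 3696^2 = 13660416 ≡ 276 (mod 4316)
440^8 ≡ 276^2 = 76176 ≡ 2804 (mod 4316)
440^16 ≡ 2804^2 = 7862416 ≡ 2980 (mod 4316)
440^32 ≡ 2980^2 = 8880400 ≡ 2388 (mod 4316)
440^64 ≡ 2388^2 = 5702544 ≡ 1108 (mod 4316)
440^128 ≡ 1108^2 = 1227664 ≡ 1920 (mod 4316)
440^256 ≡ 1920^2 = 3686400 ≡ 536 (mod 4316)
440^512 ≡ 536^2 = 287296 ≡ 2440 (mod 4316)
440^873 = 440^512 * 440^256 * 440^64 * 440^32 * 440^8 * 440^1 ≡ 2440 * 536 * 1108 * 2388 * 2804 * 440 (mod 4316).
Accumulate the product:
2440 * 536 = 1307840 ≡ 92
92 * 1108 = 101936 ≡ 2668
2668 * 2388 = 6371184 ≡ 768
768 * 2804 = 2153472 ≡ 4104
4104 * 440 = 1805760 ≡ 1672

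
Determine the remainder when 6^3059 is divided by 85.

Using repeated squaring:
3059 in binary is 101111110011, i.e. 3059 = 2048 + 512 + 256 + 128 + 64 + 32 + 16 + 2 + 1.
6^1 ≡ 6 (mod 85)
6^2 ≡ 6^2 = 36 (mod 85)
6^4 ≡ 36^2 = 1296 ≡ 21 (mod 85)
6^8 ≡ 21^2 = 441 ≡ 16 (mod 85)
6^16 ≡ 16^2 = 256 ≡ 1 (mod 85)
6^32 ≡ 1^2 = 1 (mod 85)
6^64 ≡ 1^2 = 1 (mod 85)
6^128 ≡ 1^2 = 1 (mod 85)
6^256 ≡ 1^2 = 1 (mod 85)
6^512 ≡ 1^2 = 1 (mod 85)
6^1024 ≡ 1^2 = 1 (mod 85)
6^2048 ≡ 1^2 = 1 (mod 85)
6^3059 = 6^2048 × 6^512 × 6^256 × 6^128 × 6^64 × 6^32 × 6^16 × 6^2 × 6^1 ≡ 1 × 1 × 1 × 1 × 1 × 1 × 1 × 36 × 6 (mod 85).
Accumulate the product:
1 × 1 = 1
1 × 1 = 1
1 × 1 = 1
1 × 1 = 1
1 × 1 = 1
1 × 1 = 1
1 × 36 = 36
36 × 6 = 216 ≡ 46

46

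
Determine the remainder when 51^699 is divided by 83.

By square-and-multiply:
699 in binary is 1010111011, i.e. 699 = 512 + 128 + 32 + 16 + 8 + 2 + 1.
51^1 ≡ 51 (mod 83)
51^2 ≡ 51^2 = 2601 ≡ 28 (mod 83)
51^4 ≡ 28^2 = 784 ≡ 37 (mod 83)
51^8 ≡ 37^2 = 1369 ≡ 41 (mod 83)
51^16 ≡ 41^2 = 1681 ≡ 21 (mod 83)
51^32 ≡ 21^2 = 441 ≡ 26 (mod 83)
51^64 ≡ 26^2 = 676 ≡ 12 (mod 83)
51^128 ≡ 12^2 = 144 ≡ 61 (mod 83)
51^256 ≡ 61^2 = 3721 ≡ 69 (mod 83)
51^512 ≡ 69^2 = 4761 ≡ 30 (mod 83)
51^699 = 51^512 · 51^128 · 51^32 · 51^16 · 51^8 · 51^2 · 51^1 ≡ 30 · 61 · 26 · 21 · 41 · 28 · 51 (mod 83).
Accumulate the product:
30 · 61 = 1830 ≡ 4
4 · 26 = 104 ≡ 21
21 · 21 = 441 ≡ 26
26 · 41 = 1066 ≡ 70
70 · 28 = 1960 ≡ 51
51 · 51 = 2601 ≡ 28

28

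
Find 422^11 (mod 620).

Using repeated squaring:
11 in binary is 1011, i.e. 11 = 8 + 2 + 1.
422^1 ≡ 422 (mod 620)
422^2 ≡ 422^2 = 178084 ≡ 144 (mod 620)
422^4 ≡ 144^2 = 20736 ≡ 276 (mod 620)
422^8 ≡ 276^2 = 76176 ≡ 536 (mod 620)
422^11 = 422^8 * 422^2 * 422^1 ≡ 536 * 144 * 422 (mod 620).
Accumulate the product:
536 * 144 = 77184 ≡ 304
304 * 422 = 128288 ≡ 568

568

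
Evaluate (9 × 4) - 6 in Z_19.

9 × 4 = 36 ≡ 17 (mod 19)
17 - 6 = 11

11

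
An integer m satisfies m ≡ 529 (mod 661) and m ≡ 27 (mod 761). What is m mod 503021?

94391

661⁻¹ mod 761: 661*312 ≡ 1 (mod 761), so 661⁻¹ ≡ 312.
m = 529 + 661*((27 − 529)*312 mod 761) = 529 + 661*142 = 94391.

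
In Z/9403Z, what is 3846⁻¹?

Apply the Euclidean algorithm and back-substitute:
9403 = 2·3846 + 1711
3846 = 2·1711 + 424
1711 = 4·424 + 15
424 = 28·15 + 4
15 = 3·4 + 3
4 = 1·3 + 1
3 = 3·1 + 0
gcd(3846, 9403) = 1, so the inverse exists.
Back-substitute for 1:
1 = 1·4 − 1·3
  = −1·15 + 4·4
  = 4·424 − 113·15
  = −113·1711 + 456·424
  = 456·3846 − 1025·1711
  = −1025·9403 + 2506·3846
So 3846⁻¹ ≡ 2506 (mod 9403).

2506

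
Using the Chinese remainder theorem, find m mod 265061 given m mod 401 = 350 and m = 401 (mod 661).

113432

401⁻¹ mod 661: 401×511 ≡ 1 (mod 661), so 401⁻¹ ≡ 511.
m = 350 + 401×((401 − 350)×511 mod 661) = 350 + 401×282 = 113432.
Check: 113432 mod 401 = 350, 113432 mod 661 = 401. ✓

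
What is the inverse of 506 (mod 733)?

578

733 = 1*506 + 227
506 = 2*227 + 52
227 = 4*52 + 19
52 = 2*19 + 14
19 = 1*14 + 5
14 = 2*5 + 4
5 = 1*4 + 1
4 = 4*1 + 0
gcd(506, 733) = 1, so the inverse exists.
Back-substitute for 1:
1 = 1*5 − 1*4
  = −1*14 + 3*5
  = 3*19 − 4*14
  = −4*52 + 11*19
  = 11*227 − 48*52
  = −48*506 + 107*227
  = 107*733 − 155*506
So 506⁻¹ ≡ −155 ≡ 578 (mod 733).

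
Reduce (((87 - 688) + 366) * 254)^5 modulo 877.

87 - 688 = -601 ≡ 276 (mod 877)
276 + 366 = 642
642 * 254 = 163068 ≡ 823 (mod 877)
(823)^5 ≡ 604 (mod 877)

604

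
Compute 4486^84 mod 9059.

7046

84 in binary is 1010100, i.e. 84 = 64 + 16 + 4.
4486^1 ≡ 4486 (mod 9059)
4486^2 ≡ 4486^2 = 20124196 ≡ 4157 (mod 9059)
4486^4 ≡ 4157^2 = 17280649 ≡ 5136 (mod 9059)
4486^8 ≡ 5136^2 = 26378496 ≡ 7747 (mod 9059)
4486^16 ≡ 7747^2 = 60016009 ≡ 134 (mod 9059)
4486^32 ≡ 134^2 = 17956 ≡ 8897 (mod 9059)
4486^64 ≡ 8897^2 = 79156609 ≡ 8126 (mod 9059)
4486^84 = 4486^64 * 4486^16 * 4486^4 ≡ 8126 * 134 * 5136 (mod 9059).
Accumulate the product:
8126 * 134 = 1088884 ≡ 1804
1804 * 5136 = 9265344 ≡ 7046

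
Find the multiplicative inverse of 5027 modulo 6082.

6082 = 1*5027 + 1055
5027 = 4*1055 + 807
1055 = 1*807 + 248
807 = 3*248 + 63
248 = 3*63 + 59
63 = 1*59 + 4
59 = 14*4 + 3
4 = 1*3 + 1
3 = 3*1 + 0
gcd(5027, 6082) = 1, so the inverse exists.
Bézout: 1 = −1277*6082 + 1545*5027.
So 5027⁻¹ ≡ 1545 (mod 6082).

1545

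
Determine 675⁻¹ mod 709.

563

By the extended Euclidean algorithm:
709 = 1×675 + 34
675 = 19×34 + 29
34 = 1×29 + 5
29 = 5×5 + 4
5 = 1×4 + 1
4 = 4×1 + 0
gcd(675, 709) = 1, so the inverse exists.
Back-substitute for 1:
1 = 1×5 − 1×4
  = −1×29 + 6×5
  = 6×34 − 7×29
  = −7×675 + 139×34
  = 139×709 − 146×675
So 675⁻¹ ≡ −146 ≡ 563 (mod 709).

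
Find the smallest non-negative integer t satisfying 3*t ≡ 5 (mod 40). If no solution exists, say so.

gcd(3, 40) = 1, so a unique solution mod 40 exists.
3⁻¹ ≡ 27 (mod 40).
t ≡ 27*5 ≡ 15 (mod 40).

15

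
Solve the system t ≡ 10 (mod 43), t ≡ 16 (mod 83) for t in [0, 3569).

43⁻¹ mod 83: 43×56 ≡ 1 (mod 83), so 43⁻¹ ≡ 56.
t = 10 + 43×((16 − 10)×56 mod 83) = 10 + 43×4 = 182.
Check: 182 mod 43 = 10, 182 mod 83 = 16. ✓

182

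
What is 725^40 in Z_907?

Using repeated squaring:
40 in binary is 101000, i.e. 40 = 32 + 8.
725^1 ≡ 725 (mod 907)
725^2 ≡ 725^2 = 525625 ≡ 472 (mod 907)
725^4 ≡ 472^2 = 222784 ≡ 569 (mod 907)
725^8 ≡ 569^2 = 323761 ≡ 869 (mod 907)
725^16 ≡ 869^2 = 755161 ≡ 537 (mod 907)
725^32 ≡ 537^2 = 288369 ≡ 850 (mod 907)
725^40 = 725^32 * 725^8 ≡ 850 * 869 (mod 907).
850 * 869 = 738650 ≡ 352 (mod 907).

352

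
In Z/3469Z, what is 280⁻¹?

1623

Apply the Euclidean algorithm and back-substitute:
3469 = 12×280 + 109
280 = 2×109 + 62
109 = 1×62 + 47
62 = 1×47 + 15
47 = 3×15 + 2
15 = 7×2 + 1
2 = 2×1 + 0
gcd(280, 3469) = 1, so the inverse exists.
Back-substitute for 1:
1 = 1×15 − 7×2
  = −7×47 + 22×15
  = 22×62 − 29×47
  = −29×109 + 51×62
  = 51×280 − 131×109
  = −131×3469 + 1623×280
So 280⁻¹ ≡ 1623 (mod 3469).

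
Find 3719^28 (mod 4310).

681

By square-and-multiply:
28 in binary is 11100, i.e. 28 = 16 + 8 + 4.
3719^1 ≡ 3719 (mod 4310)
3719^2 ≡ 3719^2 = 13830961 ≡ 171 (mod 4310)
3719^4 ≡ 171^2 = 29241 ≡ 3381 (mod 4310)
3719^8 ≡ 3381^2 = 11431161 ≡ 1041 (mod 4310)
3719^16 ≡ 1041^2 = 1083681 ≡ 1871 (mod 4310)
3719^28 = 3719^16 · 3719^8 · 3719^4 ≡ 1871 · 1041 · 3381 (mod 4310).
Accumulate the product:
1871 · 1041 = 1947711 ≡ 3901
3901 · 3381 = 13189281 ≡ 681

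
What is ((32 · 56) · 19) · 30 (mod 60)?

0

32 · 56 = 1792 ≡ 52 (mod 60)
52 · 19 = 988 ≡ 28 (mod 60)
28 · 30 = 840 ≡ 0 (mod 60)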